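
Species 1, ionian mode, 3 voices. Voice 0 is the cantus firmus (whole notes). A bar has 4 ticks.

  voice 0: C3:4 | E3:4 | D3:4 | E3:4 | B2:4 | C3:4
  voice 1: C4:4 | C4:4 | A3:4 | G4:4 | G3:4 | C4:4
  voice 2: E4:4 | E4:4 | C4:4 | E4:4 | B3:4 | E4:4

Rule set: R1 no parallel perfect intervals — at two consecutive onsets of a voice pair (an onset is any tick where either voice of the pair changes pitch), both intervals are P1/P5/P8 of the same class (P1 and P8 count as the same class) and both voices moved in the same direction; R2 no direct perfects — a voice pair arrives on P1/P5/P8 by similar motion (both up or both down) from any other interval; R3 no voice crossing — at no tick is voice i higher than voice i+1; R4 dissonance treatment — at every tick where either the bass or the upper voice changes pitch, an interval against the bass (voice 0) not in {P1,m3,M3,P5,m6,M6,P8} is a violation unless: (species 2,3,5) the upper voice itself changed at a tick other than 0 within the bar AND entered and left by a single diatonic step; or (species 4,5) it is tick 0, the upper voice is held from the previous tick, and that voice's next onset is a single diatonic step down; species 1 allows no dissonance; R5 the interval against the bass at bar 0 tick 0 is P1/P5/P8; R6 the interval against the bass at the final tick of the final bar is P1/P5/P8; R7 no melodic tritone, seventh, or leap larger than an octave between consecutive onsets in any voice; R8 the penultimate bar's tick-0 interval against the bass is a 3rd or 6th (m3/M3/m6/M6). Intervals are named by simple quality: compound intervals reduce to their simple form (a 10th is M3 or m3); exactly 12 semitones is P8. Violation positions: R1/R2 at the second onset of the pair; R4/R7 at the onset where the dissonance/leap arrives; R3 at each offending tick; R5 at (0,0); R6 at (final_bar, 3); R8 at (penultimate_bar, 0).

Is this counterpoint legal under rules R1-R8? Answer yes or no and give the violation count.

bar 0: v0=C3 v1=C4 v2=E4 (M3)
bar 1: v0=E3 v1=C4 v2=E4 (P8)
bar 2: v0=D3 v1=A3 v2=C4 (m7)
bar 3: v0=E3 v1=G4 v2=E4 (P8)
bar 4: v0=B2 v1=G3 v2=B3 (P8)
bar 5: v0=C3 v1=C4 v2=E4 (M3)
  R5 @ bar0.0: opens on M3
  R2 @ bar2.0: E3/C4 m6 -> D3/A3 P5 similar
  R4 @ bar2.0: D3/C4 m7 untreated
  R2 @ bar3.0: D3/C4 m7 -> E3/E4 P8 similar
  R3 @ bar3.0: G4 above E4
  R7 @ bar3.0: A3->G4 leap 10st
  R3 @ bar3.1: G4 above E4
  R3 @ bar3.2: G4 above E4
  R3 @ bar3.3: G4 above E4
  R1 @ bar4.0: E3/E4 P8 -> B2/B3 P8 similar
  R8 @ bar4.0: penult P8 not 3rd/6th
  R2 @ bar5.0: B2/G3 m6 -> C3/C4 P8 similar
  R6 @ bar5.3: closes on M3

No (13 violations)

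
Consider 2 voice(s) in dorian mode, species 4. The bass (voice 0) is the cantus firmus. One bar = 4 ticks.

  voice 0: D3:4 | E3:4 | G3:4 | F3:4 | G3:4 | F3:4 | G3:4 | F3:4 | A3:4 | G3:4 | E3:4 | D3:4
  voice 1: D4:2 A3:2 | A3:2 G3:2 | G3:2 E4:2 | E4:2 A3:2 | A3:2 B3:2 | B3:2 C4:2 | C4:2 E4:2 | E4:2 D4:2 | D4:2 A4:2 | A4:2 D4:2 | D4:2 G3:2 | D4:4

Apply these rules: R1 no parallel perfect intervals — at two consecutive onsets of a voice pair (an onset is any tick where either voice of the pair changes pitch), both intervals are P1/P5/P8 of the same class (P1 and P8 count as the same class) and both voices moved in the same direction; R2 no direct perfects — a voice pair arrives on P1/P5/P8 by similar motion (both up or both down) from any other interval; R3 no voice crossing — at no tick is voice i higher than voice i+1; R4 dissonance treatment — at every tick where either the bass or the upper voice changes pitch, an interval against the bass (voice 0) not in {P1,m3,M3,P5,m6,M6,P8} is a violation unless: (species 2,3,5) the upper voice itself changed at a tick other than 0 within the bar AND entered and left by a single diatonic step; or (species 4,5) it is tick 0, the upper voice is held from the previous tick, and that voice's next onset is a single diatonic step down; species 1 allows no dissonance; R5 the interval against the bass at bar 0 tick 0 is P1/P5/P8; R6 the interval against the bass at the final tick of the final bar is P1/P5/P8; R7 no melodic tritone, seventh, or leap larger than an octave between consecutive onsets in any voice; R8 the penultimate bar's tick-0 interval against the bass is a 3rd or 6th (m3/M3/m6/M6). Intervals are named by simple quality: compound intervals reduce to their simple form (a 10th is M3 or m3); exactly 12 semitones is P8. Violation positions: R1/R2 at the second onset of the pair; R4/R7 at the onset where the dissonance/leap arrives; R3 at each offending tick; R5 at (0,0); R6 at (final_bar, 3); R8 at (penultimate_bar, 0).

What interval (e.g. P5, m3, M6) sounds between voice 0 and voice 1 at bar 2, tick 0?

P1

voice 0=G3 voice 1=G3 -> P1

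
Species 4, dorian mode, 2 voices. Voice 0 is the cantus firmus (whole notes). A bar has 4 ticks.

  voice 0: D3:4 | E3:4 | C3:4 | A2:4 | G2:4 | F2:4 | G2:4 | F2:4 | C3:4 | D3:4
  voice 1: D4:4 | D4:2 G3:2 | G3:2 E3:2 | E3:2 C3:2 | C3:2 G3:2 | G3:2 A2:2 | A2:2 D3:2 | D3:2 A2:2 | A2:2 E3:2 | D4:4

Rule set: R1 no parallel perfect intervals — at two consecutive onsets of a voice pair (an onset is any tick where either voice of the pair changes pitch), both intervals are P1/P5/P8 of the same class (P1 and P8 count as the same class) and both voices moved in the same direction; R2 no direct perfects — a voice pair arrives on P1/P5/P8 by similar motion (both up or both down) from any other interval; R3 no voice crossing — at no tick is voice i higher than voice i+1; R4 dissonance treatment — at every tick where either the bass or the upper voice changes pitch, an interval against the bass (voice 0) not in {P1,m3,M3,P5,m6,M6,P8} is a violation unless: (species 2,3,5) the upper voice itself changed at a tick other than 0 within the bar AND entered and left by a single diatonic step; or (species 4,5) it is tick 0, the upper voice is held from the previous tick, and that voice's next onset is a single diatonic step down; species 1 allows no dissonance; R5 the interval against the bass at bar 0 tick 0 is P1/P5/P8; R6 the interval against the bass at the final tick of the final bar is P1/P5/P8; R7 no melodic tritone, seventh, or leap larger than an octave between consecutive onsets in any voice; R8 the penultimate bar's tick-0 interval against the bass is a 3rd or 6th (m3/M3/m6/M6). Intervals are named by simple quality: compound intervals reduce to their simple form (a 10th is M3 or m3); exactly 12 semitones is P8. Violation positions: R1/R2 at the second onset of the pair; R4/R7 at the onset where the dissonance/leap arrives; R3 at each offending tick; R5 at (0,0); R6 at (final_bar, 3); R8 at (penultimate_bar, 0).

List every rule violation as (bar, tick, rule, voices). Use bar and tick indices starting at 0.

bar 0: v0=D3 v1=D4 downbeat P8
bar 1: v0=E3 v1=D4 downbeat m7
bar 2: v0=C3 v1=G3 downbeat P5
bar 3: v0=A2 v1=E3 downbeat P5
bar 4: v0=G2 v1=C3 downbeat P4
bar 5: v0=F2 v1=G3 downbeat M2
bar 6: v0=G2 v1=A2 downbeat M2
bar 7: v0=F2 v1=D3 downbeat M6
bar 8: v0=C3 v1=A2 downbeat m3
bar 9: v0=D3 v1=D4 downbeat P8
  -> R4 @ bar 1 tick 0 v(0, 1): E3/D4 m7 untreated
  -> R4 @ bar 4 tick 0 v(0, 1): G2/C3 P4 untreated
  -> R4 @ bar 5 tick 0 v(0, 1): F2/G3 M2 untreated
  -> R7 @ bar 5 tick 2 v(1,): G3->A2 leap 10st
  -> R4 @ bar 6 tick 0 v(0, 1): G2/A2 M2 untreated
  -> R3 @ bar 8 tick 0 v(0, 1): C3 above A2
  -> R3 @ bar 8 tick 1 v(0, 1): C3 above A2
  -> R2 @ bar 9 tick 0 v(0, 1): C3/E3 M3 -> D3/D4 P8 similar
  -> R7 @ bar 9 tick 0 v(1,): E3->D4 leap 10st

(1, 0, R4, (0, 1))
(4, 0, R4, (0, 1))
(5, 0, R4, (0, 1))
(5, 2, R7, (1,))
(6, 0, R4, (0, 1))
(8, 0, R3, (0, 1))
(8, 1, R3, (0, 1))
(9, 0, R2, (0, 1))
(9, 0, R7, (1,))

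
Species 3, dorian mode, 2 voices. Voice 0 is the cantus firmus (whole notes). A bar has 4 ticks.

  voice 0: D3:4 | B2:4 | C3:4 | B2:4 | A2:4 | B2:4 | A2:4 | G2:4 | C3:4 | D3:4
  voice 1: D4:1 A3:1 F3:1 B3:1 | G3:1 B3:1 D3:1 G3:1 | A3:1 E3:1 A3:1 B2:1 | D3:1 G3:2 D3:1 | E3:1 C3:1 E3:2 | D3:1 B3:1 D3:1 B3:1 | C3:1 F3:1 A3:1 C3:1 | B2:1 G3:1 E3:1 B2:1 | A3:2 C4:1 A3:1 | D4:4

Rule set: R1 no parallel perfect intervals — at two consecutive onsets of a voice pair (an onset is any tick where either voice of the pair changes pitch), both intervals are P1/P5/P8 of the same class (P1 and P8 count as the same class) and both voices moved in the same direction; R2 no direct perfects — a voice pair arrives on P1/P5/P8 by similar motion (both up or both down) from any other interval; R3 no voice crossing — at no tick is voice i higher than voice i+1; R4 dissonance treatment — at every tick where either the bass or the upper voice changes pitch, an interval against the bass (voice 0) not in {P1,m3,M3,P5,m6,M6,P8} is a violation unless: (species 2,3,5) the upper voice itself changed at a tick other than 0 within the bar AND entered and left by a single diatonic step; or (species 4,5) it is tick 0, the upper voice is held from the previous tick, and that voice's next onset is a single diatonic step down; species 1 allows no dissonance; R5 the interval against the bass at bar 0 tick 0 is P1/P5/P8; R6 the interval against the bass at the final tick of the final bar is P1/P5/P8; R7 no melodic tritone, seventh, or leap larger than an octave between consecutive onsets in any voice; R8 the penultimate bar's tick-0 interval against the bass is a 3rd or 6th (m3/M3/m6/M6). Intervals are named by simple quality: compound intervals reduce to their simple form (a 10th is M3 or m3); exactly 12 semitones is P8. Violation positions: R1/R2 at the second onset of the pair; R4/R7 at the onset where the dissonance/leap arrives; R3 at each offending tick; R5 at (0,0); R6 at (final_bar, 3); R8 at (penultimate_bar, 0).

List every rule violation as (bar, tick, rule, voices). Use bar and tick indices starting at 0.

(0, 3, R7, (1,))
(2, 3, R3, (0, 1))
(2, 3, R4, (0, 1))
(2, 3, R7, (1,))
(6, 0, R7, (1,))
(8, 0, R7, (1,))
(9, 0, R2, (0, 1))

bar 0: v0=D3 v1=D4 downbeat P8
bar 1: v0=B2 v1=G3 downbeat m6
bar 2: v0=C3 v1=A3 downbeat M6
bar 3: v0=B2 v1=D3 downbeat m3
bar 4: v0=A2 v1=E3 downbeat P5
bar 5: v0=B2 v1=D3 downbeat m3
bar 6: v0=A2 v1=C3 downbeat m3
bar 7: v0=G2 v1=B2 downbeat M3
bar 8: v0=C3 v1=A3 downbeat M6
bar 9: v0=D3 v1=D4 downbeat P8
  -> R7 @ bar 0 tick 3 v(1,): F3->B3 leap 6st
  -> R3 @ bar 2 tick 3 v(0, 1): C3 above B2
  -> R4 @ bar 2 tick 3 v(0, 1): C3/B2 m2 untreated
  -> R7 @ bar 2 tick 3 v(1,): A3->B2 leap 10st
  -> R7 @ bar 6 tick 0 v(1,): B3->C3 leap 11st
  -> R7 @ bar 8 tick 0 v(1,): B2->A3 leap 10st
  -> R2 @ bar 9 tick 0 v(0, 1): C3/A3 M6 -> D3/D4 P8 similar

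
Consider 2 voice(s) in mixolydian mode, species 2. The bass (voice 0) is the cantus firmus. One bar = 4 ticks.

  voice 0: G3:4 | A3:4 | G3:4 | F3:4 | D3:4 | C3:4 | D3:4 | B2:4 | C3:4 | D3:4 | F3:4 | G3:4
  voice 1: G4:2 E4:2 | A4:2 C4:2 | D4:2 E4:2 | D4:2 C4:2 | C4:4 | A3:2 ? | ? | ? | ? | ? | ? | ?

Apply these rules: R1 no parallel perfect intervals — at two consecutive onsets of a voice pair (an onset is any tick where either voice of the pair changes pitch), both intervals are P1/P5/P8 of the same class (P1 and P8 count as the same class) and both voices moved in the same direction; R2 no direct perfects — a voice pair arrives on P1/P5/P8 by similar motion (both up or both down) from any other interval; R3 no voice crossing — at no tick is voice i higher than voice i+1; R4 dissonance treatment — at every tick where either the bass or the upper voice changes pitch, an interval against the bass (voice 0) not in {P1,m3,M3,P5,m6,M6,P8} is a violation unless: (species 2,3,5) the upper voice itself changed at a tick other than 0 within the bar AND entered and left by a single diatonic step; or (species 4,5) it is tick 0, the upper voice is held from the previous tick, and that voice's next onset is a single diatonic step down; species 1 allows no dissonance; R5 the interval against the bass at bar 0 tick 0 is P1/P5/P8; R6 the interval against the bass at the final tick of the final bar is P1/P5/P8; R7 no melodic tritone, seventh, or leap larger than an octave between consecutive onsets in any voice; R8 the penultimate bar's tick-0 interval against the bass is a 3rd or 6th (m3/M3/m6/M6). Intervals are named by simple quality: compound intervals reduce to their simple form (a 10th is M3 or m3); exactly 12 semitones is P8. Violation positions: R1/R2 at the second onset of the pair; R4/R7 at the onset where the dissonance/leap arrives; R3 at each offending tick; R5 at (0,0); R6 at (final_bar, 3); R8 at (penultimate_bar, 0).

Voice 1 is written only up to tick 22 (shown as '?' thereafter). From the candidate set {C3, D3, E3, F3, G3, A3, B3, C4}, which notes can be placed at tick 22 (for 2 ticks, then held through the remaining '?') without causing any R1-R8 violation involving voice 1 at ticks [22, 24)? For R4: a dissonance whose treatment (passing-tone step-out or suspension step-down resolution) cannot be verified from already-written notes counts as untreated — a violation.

C3: legal
D3: violates R4
E3: legal
F3: violates R4
G3: legal
A3: legal
B3: violates R4
C4: legal

{A3, C3, C4, E3, G3}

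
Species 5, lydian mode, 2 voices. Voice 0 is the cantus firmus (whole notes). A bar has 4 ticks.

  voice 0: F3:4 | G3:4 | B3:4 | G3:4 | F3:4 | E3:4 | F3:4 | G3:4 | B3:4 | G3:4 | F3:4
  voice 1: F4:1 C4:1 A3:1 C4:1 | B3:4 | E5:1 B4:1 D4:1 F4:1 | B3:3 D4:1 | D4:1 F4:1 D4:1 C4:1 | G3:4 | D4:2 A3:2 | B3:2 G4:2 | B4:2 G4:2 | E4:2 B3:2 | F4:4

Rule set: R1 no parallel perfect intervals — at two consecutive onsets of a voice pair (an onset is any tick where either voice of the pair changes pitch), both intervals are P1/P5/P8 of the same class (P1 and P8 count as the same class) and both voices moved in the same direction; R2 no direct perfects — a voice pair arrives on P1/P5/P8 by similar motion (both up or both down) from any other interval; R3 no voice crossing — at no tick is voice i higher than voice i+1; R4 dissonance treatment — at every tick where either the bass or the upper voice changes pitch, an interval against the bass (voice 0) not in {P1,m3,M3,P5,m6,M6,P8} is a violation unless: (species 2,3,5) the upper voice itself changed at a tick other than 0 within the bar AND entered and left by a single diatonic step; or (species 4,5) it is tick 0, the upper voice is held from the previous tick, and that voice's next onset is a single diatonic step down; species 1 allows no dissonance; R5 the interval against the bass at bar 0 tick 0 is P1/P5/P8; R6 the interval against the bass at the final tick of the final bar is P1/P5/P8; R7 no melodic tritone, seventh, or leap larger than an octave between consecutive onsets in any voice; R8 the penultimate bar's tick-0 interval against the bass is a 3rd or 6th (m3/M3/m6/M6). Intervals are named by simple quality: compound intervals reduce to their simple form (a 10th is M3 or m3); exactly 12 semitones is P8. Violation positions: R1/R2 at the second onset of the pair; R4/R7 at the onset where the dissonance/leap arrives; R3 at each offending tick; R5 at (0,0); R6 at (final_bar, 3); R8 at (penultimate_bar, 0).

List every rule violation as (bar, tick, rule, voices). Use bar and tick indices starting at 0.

bar 0: v0=F3 v1=F4 downbeat P8
bar 1: v0=G3 v1=B3 downbeat M3
bar 2: v0=B3 v1=E5 downbeat P4
bar 3: v0=G3 v1=B3 downbeat M3
bar 4: v0=F3 v1=D4 downbeat M6
bar 5: v0=E3 v1=G3 downbeat m3
bar 6: v0=F3 v1=D4 downbeat M6
bar 7: v0=G3 v1=B3 downbeat M3
bar 8: v0=B3 v1=B4 downbeat P8
bar 9: v0=G3 v1=E4 downbeat M6
bar 10: v0=F3 v1=F4 downbeat P8
  -> R4 @ bar 2 tick 0 v(0, 1): B3/E5 P4 untreated
  -> R7 @ bar 2 tick 0 v(1,): B3->E5 leap 17st
  -> R4 @ bar 2 tick 3 v(0, 1): B3/F4 TT untreated
  -> R7 @ bar 3 tick 0 v(1,): F4->B3 leap 6st
  -> R1 @ bar 8 tick 0 v(0, 1): G3/G4 P8 -> B3/B4 P8 similar
  -> R7 @ bar 10 tick 0 v(1,): B3->F4 leap 6st

(2, 0, R4, (0, 1))
(2, 0, R7, (1,))
(2, 3, R4, (0, 1))
(3, 0, R7, (1,))
(8, 0, R1, (0, 1))
(10, 0, R7, (1,))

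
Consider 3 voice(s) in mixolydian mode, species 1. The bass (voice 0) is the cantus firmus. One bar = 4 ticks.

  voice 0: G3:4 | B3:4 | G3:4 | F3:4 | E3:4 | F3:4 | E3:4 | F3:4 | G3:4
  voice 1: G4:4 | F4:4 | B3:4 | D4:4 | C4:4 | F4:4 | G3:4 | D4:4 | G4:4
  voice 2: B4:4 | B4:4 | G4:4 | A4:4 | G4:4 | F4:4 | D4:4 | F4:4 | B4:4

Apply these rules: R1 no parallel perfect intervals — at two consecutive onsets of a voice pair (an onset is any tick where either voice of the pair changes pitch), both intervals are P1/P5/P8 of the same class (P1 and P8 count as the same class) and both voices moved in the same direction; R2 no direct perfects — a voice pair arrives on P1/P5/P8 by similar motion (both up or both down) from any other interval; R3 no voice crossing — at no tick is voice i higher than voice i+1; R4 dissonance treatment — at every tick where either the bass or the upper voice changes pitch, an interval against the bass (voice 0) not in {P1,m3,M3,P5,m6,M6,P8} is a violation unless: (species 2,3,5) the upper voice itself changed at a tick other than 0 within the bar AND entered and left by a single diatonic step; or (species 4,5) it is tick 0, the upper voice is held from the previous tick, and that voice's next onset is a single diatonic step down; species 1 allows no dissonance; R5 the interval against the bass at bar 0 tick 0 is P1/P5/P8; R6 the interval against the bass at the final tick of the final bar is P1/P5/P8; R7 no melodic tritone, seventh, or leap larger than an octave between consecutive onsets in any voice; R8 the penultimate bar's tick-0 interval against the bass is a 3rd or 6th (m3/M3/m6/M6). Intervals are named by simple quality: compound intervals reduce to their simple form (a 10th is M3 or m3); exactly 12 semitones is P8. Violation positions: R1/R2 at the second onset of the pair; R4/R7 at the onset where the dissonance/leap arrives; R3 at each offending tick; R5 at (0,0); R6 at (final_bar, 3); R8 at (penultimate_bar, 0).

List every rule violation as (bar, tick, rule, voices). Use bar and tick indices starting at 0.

bar 0: v0=G3 v1=G4 v2=B4 downbeat M3
bar 1: v0=B3 v1=F4 v2=B4 downbeat P8
bar 2: v0=G3 v1=B3 v2=G4 downbeat P8
bar 3: v0=F3 v1=D4 v2=A4 downbeat M3
bar 4: v0=E3 v1=C4 v2=G4 downbeat m3
bar 5: v0=F3 v1=F4 v2=F4 downbeat P8
bar 6: v0=E3 v1=G3 v2=D4 downbeat m7
bar 7: v0=F3 v1=D4 v2=F4 downbeat P8
bar 8: v0=G3 v1=G4 v2=B4 downbeat M3
  -> R5 @ bar 0 tick 0 v(0, 2): opens on M3
  -> R4 @ bar 1 tick 0 v(0, 1): B3/F4 TT untreated
  -> R1 @ bar 2 tick 0 v(0, 2): B3/B4 P8 -> G3/G4 P8 similar
  -> R7 @ bar 2 tick 0 v(1,): F4->B3 leap 6st
  -> R2 @ bar 3 tick 0 v(1, 2): B3/G4 m6 -> D4/A4 P5 similar
  -> R1 @ bar 4 tick 0 v(1, 2): D4/A4 P5 -> C4/G4 P5 similar
  -> R2 @ bar 5 tick 0 v(0, 1): E3/C4 m6 -> F3/F4 P8 similar
  -> R2 @ bar 6 tick 0 v(1, 2): F4/F4 P1 -> G3/D4 P5 similar
  -> R4 @ bar 6 tick 0 v(0, 2): E3/D4 m7 untreated
  -> R7 @ bar 6 tick 0 v(1,): F4->G3 leap 10st
  -> R2 @ bar 7 tick 0 v(0, 2): E3/D4 m7 -> F3/F4 P8 similar
  -> R8 @ bar 7 tick 0 v(0, 2): penult P8 not 3rd/6th
  -> R2 @ bar 8 tick 0 v(0, 1): F3/D4 M6 -> G3/G4 P8 similar
  -> R7 @ bar 8 tick 0 v(2,): F4->B4 leap 6st
  -> R6 @ bar 8 tick 3 v(0, 2): closes on M3

(0, 0, R5, (0, 2))
(1, 0, R4, (0, 1))
(2, 0, R1, (0, 2))
(2, 0, R7, (1,))
(3, 0, R2, (1, 2))
(4, 0, R1, (1, 2))
(5, 0, R2, (0, 1))
(6, 0, R2, (1, 2))
(6, 0, R4, (0, 2))
(6, 0, R7, (1,))
(7, 0, R2, (0, 2))
(7, 0, R8, (0, 2))
(8, 0, R2, (0, 1))
(8, 0, R7, (2,))
(8, 3, R6, (0, 2))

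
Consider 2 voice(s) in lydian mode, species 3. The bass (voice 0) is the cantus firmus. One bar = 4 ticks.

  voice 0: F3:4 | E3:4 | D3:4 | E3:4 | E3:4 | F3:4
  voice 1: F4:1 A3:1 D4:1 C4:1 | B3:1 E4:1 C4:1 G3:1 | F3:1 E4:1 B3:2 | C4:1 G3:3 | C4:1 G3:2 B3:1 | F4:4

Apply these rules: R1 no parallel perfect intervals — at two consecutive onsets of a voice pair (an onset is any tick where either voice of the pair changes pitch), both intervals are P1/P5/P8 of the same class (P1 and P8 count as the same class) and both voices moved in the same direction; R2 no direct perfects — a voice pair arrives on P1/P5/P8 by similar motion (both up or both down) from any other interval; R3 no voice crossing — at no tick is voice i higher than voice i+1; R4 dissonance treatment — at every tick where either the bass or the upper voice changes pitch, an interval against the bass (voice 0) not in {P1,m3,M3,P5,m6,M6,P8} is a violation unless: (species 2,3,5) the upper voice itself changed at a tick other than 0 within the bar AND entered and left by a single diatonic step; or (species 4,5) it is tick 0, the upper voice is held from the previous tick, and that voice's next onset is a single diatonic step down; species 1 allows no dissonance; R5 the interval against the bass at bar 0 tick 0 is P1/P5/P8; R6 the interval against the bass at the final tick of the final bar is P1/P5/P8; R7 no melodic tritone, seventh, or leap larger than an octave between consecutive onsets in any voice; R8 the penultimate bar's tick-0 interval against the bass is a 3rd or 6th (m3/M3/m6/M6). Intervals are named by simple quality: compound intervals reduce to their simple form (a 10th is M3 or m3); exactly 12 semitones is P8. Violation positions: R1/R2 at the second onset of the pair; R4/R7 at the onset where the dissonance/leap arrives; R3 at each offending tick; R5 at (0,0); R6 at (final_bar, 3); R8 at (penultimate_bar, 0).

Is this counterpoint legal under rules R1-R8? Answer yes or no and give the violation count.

bar 0: v0=F3 v1=F4 (P8)
bar 1: v0=E3 v1=B3 (P5)
bar 2: v0=D3 v1=F3 (m3)
bar 3: v0=E3 v1=C4 (m6)
bar 4: v0=E3 v1=C4 (m6)
bar 5: v0=F3 v1=F4 (P8)
  R1 @ bar1.0: F3/C4 P5 -> E3/B3 P5 similar
  R4 @ bar2.1: D3/E4 M2 untreated
  R7 @ bar2.1: F3->E4 leap 11st
  R2 @ bar5.0: E3/B3 P5 -> F3/F4 P8 similar
  R7 @ bar5.0: B3->F4 leap 6st

No (5 violations)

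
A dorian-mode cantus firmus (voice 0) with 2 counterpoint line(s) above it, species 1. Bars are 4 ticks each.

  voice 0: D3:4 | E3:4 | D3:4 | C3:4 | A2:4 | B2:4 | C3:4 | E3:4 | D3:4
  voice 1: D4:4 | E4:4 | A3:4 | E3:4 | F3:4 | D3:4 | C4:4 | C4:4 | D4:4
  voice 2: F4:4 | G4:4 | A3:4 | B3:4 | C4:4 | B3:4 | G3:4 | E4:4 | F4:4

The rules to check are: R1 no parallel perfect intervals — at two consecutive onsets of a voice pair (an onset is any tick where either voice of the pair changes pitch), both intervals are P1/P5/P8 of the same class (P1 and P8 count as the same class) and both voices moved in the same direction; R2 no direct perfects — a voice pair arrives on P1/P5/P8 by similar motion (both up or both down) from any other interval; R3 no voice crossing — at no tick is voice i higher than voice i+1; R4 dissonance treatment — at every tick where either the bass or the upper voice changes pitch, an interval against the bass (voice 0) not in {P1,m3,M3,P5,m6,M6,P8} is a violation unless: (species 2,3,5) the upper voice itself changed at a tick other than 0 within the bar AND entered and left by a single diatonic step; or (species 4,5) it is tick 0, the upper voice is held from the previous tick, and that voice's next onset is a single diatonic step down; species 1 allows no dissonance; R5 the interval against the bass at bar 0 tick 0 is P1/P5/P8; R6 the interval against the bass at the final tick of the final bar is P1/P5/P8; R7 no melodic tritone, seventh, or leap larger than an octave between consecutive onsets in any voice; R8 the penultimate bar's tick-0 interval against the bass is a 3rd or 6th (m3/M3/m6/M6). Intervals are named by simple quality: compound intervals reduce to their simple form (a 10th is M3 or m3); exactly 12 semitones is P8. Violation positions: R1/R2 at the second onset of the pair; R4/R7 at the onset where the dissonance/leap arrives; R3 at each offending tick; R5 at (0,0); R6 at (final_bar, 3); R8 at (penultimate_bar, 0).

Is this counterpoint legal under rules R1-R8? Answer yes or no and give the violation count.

bar 0: v0=D3 v1=D4 v2=F4 (m3)
bar 1: v0=E3 v1=E4 v2=G4 (m3)
bar 2: v0=D3 v1=A3 v2=A3 (P5)
bar 3: v0=C3 v1=E3 v2=B3 (M7)
bar 4: v0=A2 v1=F3 v2=C4 (m3)
bar 5: v0=B2 v1=D3 v2=B3 (P8)
bar 6: v0=C3 v1=C4 v2=G3 (P5)
bar 7: v0=E3 v1=C4 v2=E4 (P8)
bar 8: v0=D3 v1=D4 v2=F4 (m3)
  R5 @ bar0.0: opens on m3
  R1 @ bar1.0: D3/D4 P8 -> E3/E4 P8 similar
  R2 @ bar2.0: E3/E4 P8 -> D3/A3 P5 similar
  R2 @ bar2.0: E3/G4 m3 -> D3/A3 P5 similar
  R2 @ bar2.0: E4/G4 m3 -> A3/A3 P1 similar
  R7 @ bar2.0: G4->A3 leap 10st
  R4 @ bar3.0: C3/B3 M7 untreated
  R1 @ bar4.0: E3/B3 P5 -> F3/C4 P5 similar
  R2 @ bar6.0: B2/D3 m3 -> C3/C4 P8 similar
  R3 @ bar6.0: C4 above G3
  R7 @ bar6.0: D3->C4 leap 10st
  R3 @ bar6.1: C4 above G3
  R3 @ bar6.2: C4 above G3
  R3 @ bar6.3: C4 above G3
  R2 @ bar7.0: C3/G3 P5 -> E3/E4 P8 similar
  R8 @ bar7.0: penult P8 not 3rd/6th
  R6 @ bar8.3: closes on m3

No (17 violations)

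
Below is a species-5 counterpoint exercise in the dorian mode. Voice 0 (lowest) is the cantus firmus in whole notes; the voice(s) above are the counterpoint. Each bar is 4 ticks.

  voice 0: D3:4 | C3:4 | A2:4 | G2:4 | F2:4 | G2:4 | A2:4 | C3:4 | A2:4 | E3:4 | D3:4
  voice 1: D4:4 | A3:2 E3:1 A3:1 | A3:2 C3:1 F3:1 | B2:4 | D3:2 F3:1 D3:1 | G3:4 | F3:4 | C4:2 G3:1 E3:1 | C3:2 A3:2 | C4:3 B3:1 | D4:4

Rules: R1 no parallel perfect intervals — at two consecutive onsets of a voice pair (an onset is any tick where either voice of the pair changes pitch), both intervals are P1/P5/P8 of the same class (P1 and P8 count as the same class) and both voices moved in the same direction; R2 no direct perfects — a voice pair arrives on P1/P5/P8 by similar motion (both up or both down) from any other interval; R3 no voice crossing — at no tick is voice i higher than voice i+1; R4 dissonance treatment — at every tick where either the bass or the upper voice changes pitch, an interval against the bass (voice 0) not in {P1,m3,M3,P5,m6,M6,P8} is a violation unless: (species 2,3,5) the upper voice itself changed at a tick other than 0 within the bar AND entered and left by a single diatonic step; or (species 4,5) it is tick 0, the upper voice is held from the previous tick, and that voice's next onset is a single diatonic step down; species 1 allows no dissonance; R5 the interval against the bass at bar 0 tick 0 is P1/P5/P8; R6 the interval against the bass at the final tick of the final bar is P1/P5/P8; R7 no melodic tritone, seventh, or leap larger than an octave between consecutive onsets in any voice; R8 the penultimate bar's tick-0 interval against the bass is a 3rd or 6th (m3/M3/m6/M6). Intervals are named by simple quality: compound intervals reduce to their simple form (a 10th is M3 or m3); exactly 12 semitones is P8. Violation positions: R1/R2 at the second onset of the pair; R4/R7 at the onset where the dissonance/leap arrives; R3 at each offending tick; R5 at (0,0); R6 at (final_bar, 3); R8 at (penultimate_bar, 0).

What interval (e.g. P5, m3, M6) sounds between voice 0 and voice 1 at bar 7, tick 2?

P5

voice 0=C3 voice 1=G3 -> P5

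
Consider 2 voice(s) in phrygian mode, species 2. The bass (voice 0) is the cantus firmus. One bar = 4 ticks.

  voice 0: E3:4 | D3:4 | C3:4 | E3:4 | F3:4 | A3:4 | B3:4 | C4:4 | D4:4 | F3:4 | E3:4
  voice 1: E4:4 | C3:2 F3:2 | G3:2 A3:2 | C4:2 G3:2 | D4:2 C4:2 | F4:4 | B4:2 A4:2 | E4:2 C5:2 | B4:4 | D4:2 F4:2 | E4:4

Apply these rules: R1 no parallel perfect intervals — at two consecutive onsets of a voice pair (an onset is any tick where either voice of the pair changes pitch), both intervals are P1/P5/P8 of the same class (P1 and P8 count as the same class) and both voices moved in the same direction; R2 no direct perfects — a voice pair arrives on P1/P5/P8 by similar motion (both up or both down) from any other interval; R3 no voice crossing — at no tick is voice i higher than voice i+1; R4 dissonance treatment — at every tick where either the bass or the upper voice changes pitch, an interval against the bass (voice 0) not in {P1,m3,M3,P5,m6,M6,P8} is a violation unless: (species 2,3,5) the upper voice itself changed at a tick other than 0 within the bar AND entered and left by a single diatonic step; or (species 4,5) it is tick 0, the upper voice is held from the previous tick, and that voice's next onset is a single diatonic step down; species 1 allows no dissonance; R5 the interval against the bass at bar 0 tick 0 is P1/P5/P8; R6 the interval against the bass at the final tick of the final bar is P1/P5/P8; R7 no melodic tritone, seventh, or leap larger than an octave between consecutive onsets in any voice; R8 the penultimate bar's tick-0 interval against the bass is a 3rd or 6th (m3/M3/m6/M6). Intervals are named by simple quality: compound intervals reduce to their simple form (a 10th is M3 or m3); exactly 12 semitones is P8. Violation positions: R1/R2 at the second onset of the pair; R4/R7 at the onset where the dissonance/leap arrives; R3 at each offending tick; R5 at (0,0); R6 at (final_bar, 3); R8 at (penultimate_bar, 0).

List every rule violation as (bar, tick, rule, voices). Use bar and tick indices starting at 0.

bar 0: v0=E3 v1=E4 downbeat P8
bar 1: v0=D3 v1=C3 downbeat M2
bar 2: v0=C3 v1=G3 downbeat P5
bar 3: v0=E3 v1=C4 downbeat m6
bar 4: v0=F3 v1=D4 downbeat M6
bar 5: v0=A3 v1=F4 downbeat m6
bar 6: v0=B3 v1=B4 downbeat P8
bar 7: v0=C4 v1=E4 downbeat M3
bar 8: v0=D4 v1=B4 downbeat M6
bar 9: v0=F3 v1=D4 downbeat M6
bar 10: v0=E3 v1=E4 downbeat P8
  -> R3 @ bar 1 tick 0 v(0, 1): D3 above C3
  -> R4 @ bar 1 tick 0 v(0, 1): D3/C3 M2 untreated
  -> R7 @ bar 1 tick 0 v(1,): E4->C3 leap 16st
  -> R3 @ bar 1 tick 1 v(0, 1): D3 above C3
  -> R2 @ bar 6 tick 0 v(0, 1): A3/F4 m6 -> B3/B4 P8 similar
  -> R7 @ bar 6 tick 0 v(1,): F4->B4 leap 6st
  -> R4 @ bar 6 tick 2 v(0, 1): B3/A4 m7 untreated
  -> R1 @ bar 10 tick 0 v(0, 1): F3/F4 P8 -> E3/E4 P8 similar

(1, 0, R3, (0, 1))
(1, 0, R4, (0, 1))
(1, 0, R7, (1,))
(1, 1, R3, (0, 1))
(6, 0, R2, (0, 1))
(6, 0, R7, (1,))
(6, 2, R4, (0, 1))
(10, 0, R1, (0, 1))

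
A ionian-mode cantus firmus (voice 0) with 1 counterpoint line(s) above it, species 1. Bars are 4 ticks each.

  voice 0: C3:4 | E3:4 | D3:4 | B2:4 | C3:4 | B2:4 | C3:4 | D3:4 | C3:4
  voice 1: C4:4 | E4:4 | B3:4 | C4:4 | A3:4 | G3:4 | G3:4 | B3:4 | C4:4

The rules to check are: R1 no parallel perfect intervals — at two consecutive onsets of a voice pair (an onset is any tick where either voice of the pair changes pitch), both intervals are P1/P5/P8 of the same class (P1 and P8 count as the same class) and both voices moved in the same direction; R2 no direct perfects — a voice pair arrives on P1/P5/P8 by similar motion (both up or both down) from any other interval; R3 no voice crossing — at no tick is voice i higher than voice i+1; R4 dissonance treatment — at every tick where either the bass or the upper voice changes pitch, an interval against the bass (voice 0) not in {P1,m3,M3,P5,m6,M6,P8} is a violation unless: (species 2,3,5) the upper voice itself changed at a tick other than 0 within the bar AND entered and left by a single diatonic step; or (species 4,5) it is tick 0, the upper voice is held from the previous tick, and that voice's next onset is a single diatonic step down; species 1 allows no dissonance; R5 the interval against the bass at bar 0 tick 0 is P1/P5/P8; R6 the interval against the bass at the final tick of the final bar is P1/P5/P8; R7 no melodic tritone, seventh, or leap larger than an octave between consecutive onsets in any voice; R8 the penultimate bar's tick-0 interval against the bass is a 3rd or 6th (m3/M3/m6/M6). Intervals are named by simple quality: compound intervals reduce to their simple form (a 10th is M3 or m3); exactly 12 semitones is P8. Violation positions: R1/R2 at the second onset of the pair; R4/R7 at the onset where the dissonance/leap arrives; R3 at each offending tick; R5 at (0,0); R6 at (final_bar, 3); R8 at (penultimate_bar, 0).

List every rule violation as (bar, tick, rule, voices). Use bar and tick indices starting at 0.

bar 0: v0=C3 v1=C4 downbeat P8
bar 1: v0=E3 v1=E4 downbeat P8
bar 2: v0=D3 v1=B3 downbeat M6
bar 3: v0=B2 v1=C4 downbeat m2
bar 4: v0=C3 v1=A3 downbeat M6
bar 5: v0=B2 v1=G3 downbeat m6
bar 6: v0=C3 v1=G3 downbeat P5
bar 7: v0=D3 v1=B3 downbeat M6
bar 8: v0=C3 v1=C4 downbeat P8
  -> R1 @ bar 1 tick 0 v(0, 1): C3/C4 P8 -> E3/E4 P8 similar
  -> R4 @ bar 3 tick 0 v(0, 1): B2/C4 m2 untreated

(1, 0, R1, (0, 1))
(3, 0, R4, (0, 1))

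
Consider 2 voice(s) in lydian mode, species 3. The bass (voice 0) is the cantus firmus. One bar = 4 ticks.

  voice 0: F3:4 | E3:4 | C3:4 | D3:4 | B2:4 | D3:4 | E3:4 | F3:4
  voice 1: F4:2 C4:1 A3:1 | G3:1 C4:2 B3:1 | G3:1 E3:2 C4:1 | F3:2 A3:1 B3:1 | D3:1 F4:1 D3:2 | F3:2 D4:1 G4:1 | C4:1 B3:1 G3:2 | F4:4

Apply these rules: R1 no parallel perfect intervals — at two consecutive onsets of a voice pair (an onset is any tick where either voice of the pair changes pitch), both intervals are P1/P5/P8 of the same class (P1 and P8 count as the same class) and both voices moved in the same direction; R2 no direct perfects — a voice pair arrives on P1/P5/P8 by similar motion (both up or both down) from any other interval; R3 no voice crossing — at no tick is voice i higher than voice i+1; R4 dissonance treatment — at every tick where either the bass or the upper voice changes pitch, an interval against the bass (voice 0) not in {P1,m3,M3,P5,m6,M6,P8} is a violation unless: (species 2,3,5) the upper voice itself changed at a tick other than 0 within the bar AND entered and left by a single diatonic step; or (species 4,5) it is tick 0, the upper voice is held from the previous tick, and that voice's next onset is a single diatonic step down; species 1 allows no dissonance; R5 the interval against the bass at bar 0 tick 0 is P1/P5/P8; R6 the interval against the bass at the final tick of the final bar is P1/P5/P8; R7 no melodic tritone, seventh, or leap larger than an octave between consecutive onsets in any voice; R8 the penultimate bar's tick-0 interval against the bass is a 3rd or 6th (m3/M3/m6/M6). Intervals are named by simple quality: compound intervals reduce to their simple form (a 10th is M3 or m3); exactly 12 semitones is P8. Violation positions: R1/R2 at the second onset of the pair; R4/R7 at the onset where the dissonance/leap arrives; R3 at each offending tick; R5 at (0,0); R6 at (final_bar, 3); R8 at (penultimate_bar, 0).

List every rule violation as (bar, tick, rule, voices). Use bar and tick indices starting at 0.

(2, 0, R1, (0, 1))
(4, 1, R4, (0, 1))
(4, 1, R7, (1,))
(4, 2, R7, (1,))
(5, 3, R4, (0, 1))
(7, 0, R2, (0, 1))
(7, 0, R7, (1,))

bar 0: v0=F3 v1=F4 downbeat P8
bar 1: v0=E3 v1=G3 downbeat m3
bar 2: v0=C3 v1=G3 downbeat P5
bar 3: v0=D3 v1=F3 downbeat m3
bar 4: v0=B2 v1=D3 downbeat m3
bar 5: v0=D3 v1=F3 downbeat m3
bar 6: v0=E3 v1=C4 downbeat m6
bar 7: v0=F3 v1=F4 downbeat P8
  -> R1 @ bar 2 tick 0 v(0, 1): E3/B3 P5 -> C3/G3 P5 similar
  -> R4 @ bar 4 tick 1 v(0, 1): B2/F4 TT untreated
  -> R7 @ bar 4 tick 1 v(1,): D3->F4 leap 15st
  -> R7 @ bar 4 tick 2 v(1,): F4->D3 leap 15st
  -> R4 @ bar 5 tick 3 v(0, 1): D3/G4 P4 untreated
  -> R2 @ bar 7 tick 0 v(0, 1): E3/G3 m3 -> F3/F4 P8 similar
  -> R7 @ bar 7 tick 0 v(1,): G3->F4 leap 10st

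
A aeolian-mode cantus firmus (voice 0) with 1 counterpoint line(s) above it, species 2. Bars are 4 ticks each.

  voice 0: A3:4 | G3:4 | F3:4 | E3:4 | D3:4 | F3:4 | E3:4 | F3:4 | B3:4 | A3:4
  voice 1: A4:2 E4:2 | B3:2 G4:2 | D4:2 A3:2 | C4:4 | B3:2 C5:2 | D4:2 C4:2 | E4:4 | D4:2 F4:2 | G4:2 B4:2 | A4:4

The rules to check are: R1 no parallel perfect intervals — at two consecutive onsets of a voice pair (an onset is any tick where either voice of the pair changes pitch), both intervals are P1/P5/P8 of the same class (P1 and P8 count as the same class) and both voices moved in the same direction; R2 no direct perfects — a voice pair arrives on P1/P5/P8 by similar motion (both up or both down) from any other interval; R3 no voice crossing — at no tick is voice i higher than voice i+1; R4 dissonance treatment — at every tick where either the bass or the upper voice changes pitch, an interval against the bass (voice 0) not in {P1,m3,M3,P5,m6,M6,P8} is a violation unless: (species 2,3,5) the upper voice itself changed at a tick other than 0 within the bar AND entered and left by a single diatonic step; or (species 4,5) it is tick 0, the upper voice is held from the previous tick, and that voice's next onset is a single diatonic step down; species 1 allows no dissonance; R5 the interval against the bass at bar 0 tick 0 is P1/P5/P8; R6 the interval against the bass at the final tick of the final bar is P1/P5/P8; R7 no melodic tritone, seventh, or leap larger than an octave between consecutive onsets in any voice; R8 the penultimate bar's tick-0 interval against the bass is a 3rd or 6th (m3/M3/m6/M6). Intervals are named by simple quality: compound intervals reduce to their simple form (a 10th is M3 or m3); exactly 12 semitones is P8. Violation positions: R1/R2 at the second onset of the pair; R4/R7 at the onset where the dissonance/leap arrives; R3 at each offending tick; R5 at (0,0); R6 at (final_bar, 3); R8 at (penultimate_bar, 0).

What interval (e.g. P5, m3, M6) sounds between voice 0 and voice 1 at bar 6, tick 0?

P8

voice 0=E3 voice 1=E4 -> P8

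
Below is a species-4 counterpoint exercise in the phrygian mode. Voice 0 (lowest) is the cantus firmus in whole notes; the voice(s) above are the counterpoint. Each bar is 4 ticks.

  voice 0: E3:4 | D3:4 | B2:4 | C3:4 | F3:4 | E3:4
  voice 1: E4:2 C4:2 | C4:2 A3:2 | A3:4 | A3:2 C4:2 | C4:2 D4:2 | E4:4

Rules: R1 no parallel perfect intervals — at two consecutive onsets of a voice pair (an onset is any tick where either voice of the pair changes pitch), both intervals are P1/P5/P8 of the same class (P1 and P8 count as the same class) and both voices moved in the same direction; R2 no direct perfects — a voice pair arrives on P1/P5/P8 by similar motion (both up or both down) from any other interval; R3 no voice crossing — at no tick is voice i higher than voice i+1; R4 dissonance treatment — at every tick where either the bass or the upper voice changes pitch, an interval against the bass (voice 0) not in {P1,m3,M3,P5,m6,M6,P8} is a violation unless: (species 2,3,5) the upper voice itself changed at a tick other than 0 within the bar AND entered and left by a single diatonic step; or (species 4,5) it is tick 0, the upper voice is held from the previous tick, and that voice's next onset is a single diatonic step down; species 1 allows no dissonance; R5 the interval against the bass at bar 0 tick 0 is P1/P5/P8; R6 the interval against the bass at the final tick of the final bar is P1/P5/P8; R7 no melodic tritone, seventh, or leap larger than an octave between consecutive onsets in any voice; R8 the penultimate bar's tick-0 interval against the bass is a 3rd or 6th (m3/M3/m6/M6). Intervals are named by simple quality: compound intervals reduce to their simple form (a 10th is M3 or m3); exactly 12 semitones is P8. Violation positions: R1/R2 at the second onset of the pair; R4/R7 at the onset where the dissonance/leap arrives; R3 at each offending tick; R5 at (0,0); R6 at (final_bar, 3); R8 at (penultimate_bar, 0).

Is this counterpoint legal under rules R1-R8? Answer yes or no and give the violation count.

bar 0: v0=E3 v1=E4 (P8)
bar 1: v0=D3 v1=C4 (m7)
bar 2: v0=B2 v1=A3 (m7)
bar 3: v0=C3 v1=A3 (M6)
bar 4: v0=F3 v1=C4 (P5)
bar 5: v0=E3 v1=E4 (P8)
  R4 @ bar1.0: D3/C4 m7 untreated
  R4 @ bar2.0: B2/A3 m7 untreated
  R8 @ bar4.0: penult P5 not 3rd/6th

No (3 violations)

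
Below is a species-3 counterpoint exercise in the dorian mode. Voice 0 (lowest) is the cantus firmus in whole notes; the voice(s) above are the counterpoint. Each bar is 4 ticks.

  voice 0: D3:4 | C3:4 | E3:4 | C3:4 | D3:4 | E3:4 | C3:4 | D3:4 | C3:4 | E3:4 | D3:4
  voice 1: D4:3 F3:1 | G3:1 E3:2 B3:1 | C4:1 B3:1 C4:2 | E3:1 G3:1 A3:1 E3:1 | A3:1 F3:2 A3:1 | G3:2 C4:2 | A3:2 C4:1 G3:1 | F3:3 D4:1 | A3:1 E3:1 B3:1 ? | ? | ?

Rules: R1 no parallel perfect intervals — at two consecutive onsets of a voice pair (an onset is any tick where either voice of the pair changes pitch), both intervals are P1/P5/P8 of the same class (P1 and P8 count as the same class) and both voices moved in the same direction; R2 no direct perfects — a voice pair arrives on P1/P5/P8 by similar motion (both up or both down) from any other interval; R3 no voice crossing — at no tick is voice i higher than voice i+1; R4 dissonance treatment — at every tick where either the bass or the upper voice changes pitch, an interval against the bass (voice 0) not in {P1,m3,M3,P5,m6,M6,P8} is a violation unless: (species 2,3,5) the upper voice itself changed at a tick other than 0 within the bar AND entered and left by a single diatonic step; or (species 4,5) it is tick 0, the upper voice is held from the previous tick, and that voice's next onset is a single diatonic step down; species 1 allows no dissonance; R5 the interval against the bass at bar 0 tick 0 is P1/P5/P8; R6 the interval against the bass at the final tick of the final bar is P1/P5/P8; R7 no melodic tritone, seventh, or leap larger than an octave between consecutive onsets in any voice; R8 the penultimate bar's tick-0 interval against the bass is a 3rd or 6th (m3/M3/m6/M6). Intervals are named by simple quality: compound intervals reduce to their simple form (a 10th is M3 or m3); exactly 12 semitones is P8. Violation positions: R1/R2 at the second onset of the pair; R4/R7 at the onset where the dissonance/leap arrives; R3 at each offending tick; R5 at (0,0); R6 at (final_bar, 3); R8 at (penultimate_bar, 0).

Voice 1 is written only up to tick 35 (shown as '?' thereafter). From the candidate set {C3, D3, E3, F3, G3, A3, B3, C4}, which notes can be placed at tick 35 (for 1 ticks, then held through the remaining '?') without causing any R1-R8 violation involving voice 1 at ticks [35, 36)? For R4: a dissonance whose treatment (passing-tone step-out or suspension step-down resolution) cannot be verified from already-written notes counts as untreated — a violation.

C3: violates R7
D3: violates R4
E3: legal
F3: violates R4,R7
G3: legal
A3: legal
B3: legal
C4: legal

{A3, B3, C4, E3, G3}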